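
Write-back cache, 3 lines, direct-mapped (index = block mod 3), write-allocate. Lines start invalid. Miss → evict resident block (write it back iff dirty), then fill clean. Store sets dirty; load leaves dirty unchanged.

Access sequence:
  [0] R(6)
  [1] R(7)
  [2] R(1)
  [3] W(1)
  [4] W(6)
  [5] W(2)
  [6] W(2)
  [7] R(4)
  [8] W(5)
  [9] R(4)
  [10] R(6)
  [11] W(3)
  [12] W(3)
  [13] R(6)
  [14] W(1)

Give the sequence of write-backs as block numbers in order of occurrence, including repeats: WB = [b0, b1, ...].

0: R B6 → L0 miss [-]
1: R B7 → L1 miss [-]
2: R B1 → L1 miss [-]
3: W B1 → L1 hit [D]
4: W B6 → L0 hit [D]
5: W B2 → L2 miss [D]
6: W B2 → L2 hit [D]
7: R B4 → L1 miss wb→B1 [-]
8: W B5 → L2 miss wb→B2 [D]
9: R B4 → L1 hit [-]
10: R B6 → L0 hit [D]
11: W B3 → L0 miss wb→B6 [D]
12: W B3 → L0 hit [D]
13: R B6 → L0 miss wb→B3 [-]
14: W B1 → L1 miss [D]

WB = [1, 2, 6, 3]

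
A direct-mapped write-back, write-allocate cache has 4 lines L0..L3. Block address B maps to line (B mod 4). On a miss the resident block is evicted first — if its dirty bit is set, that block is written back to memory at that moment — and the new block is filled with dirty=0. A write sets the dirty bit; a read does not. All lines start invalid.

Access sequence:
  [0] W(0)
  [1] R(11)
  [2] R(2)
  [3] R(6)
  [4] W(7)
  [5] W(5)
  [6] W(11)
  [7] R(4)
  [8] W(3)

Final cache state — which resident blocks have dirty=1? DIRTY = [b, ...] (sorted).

  0 | W B0 → L0 miss [D]
  1 | R B11 → L3 miss [-]
  2 | R B2 → L2 miss [-]
  3 | R B6 → L2 miss [-]
  4 | W B7 → L3 miss [D]
  5 | W B5 → L1 miss [D]
  6 | W B11 → L3 miss wb→B7 [D]
  7 | R B4 → L0 miss wb→B0 [-]
  8 | W B3 → L3 miss wb→B11 [D]

DIRTY = [3, 5]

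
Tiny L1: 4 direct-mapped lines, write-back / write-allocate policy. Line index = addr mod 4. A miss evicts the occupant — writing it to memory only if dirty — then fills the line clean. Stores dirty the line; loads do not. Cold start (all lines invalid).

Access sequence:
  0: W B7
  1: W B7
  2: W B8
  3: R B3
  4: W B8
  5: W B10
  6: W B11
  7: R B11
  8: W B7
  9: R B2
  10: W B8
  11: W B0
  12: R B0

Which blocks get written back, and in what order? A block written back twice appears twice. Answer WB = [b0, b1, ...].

WB = [7, 11, 10, 8]

0: W B7 → L3 miss [D]
1: W B7 → L3 hit [D]
2: W B8 → L0 miss [D]
3: R B3 → L3 miss wb→B7 [-]
4: W B8 → L0 hit [D]
5: W B10 → L2 miss [D]
6: W B11 → L3 miss [D]
7: R B11 → L3 hit [D]
8: W B7 → L3 miss wb→B11 [D]
9: R B2 → L2 miss wb→B10 [-]
10: W B8 → L0 hit [D]
11: W B0 → L0 miss wb→B8 [D]
12: R B0 → L0 hit [D]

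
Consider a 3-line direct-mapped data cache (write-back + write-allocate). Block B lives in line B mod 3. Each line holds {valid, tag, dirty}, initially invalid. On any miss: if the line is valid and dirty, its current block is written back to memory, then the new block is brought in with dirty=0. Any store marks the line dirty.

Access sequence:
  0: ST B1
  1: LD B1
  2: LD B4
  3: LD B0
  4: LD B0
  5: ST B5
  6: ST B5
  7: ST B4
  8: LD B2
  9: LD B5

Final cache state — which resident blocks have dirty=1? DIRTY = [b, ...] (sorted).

DIRTY = [4]

  0 | W B1 → L1 miss [D]
  1 | R B1 → L1 hit [D]
  2 | R B4 → L1 miss wb→B1 [-]
  3 | R B0 → L0 miss [-]
  4 | R B0 → L0 hit [-]
  5 | W B5 → L2 miss [D]
  6 | W B5 → L2 hit [D]
  7 | W B4 → L1 hit [D]
  8 | R B2 → L2 miss wb→B5 [-]
  9 | R B5 → L2 miss [-]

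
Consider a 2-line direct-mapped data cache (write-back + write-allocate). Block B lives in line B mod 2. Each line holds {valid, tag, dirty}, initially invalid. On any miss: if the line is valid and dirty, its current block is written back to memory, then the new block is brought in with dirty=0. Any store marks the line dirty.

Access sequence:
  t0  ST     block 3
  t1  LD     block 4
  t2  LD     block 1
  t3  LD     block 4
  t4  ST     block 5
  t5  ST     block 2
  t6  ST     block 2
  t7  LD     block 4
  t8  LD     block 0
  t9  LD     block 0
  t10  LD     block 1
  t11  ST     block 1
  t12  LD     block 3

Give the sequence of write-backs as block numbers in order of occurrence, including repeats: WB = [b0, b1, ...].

0: W B3 -> L1 miss  d=D]
1: R B4 -> L0 miss  d=-]
2: R B1 -> L1 miss wb->B3  d=-]
3: R B4 -> L0 hit  d=-]
4: W B5 -> L1 miss  d=D]
5: W B2 -> L0 miss  d=D]
6: W B2 -> L0 hit  d=D]
7: R B4 -> L0 miss wb->B2  d=-]
8: R B0 -> L0 miss  d=-]
9: R B0 -> L0 hit  d=-]
10: R B1 -> L1 miss wb->B5  d=-]
11: W B1 -> L1 hit  d=D]
12: R B3 -> L1 miss wb->B1  d=-]

WB = [3, 2, 5, 1]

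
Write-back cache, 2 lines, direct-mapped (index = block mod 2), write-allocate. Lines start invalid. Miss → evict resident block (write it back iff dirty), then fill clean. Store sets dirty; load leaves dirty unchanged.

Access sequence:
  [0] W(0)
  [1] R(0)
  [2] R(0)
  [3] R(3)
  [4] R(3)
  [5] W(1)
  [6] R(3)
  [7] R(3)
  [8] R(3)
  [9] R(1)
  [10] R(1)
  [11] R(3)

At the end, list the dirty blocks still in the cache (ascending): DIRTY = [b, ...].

0: W B0 -> L0 miss  d=D]
1: R B0 -> L0 hit  d=D]
2: R B0 -> L0 hit  d=D]
3: R B3 -> L1 miss  d=-]
4: R B3 -> L1 hit  d=-]
5: W B1 -> L1 miss  d=D]
6: R B3 -> L1 miss wb->B1  d=-]
7: R B3 -> L1 hit  d=-]
8: R B3 -> L1 hit  d=-]
9: R B1 -> L1 miss  d=-]
10: R B1 -> L1 hit  d=-]
11: R B3 -> L1 miss  d=-]

DIRTY = [0]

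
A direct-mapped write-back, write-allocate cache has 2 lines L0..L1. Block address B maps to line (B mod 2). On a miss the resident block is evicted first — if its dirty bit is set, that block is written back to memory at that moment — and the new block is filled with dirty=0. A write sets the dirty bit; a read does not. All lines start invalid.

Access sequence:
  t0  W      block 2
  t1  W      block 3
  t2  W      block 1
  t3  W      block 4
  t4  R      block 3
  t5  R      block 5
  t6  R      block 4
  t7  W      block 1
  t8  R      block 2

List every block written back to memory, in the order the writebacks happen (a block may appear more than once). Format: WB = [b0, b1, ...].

WB = [3, 2, 1, 4]

0: W B2 → L0 miss [D]
1: W B3 → L1 miss [D]
2: W B1 → L1 miss wb→B3 [D]
3: W B4 → L0 miss wb→B2 [D]
4: R B3 → L1 miss wb→B1 [-]
5: R B5 → L1 miss [-]
6: R B4 → L0 hit [D]
7: W B1 → L1 miss [D]
8: R B2 → L0 miss wb→B4 [-]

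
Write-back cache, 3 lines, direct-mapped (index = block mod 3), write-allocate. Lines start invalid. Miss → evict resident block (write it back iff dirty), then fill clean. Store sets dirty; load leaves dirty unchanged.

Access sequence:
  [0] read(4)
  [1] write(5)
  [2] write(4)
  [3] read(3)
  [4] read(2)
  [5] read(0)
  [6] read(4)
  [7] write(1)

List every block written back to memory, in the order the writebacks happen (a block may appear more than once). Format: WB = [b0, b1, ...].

WB = [5, 4]

0: R B4 -> L1 miss  d=-]
1: W B5 -> L2 miss  d=D]
2: W B4 -> L1 hit  d=D]
3: R B3 -> L0 miss  d=-]
4: R B2 -> L2 miss wb->B5  d=-]
5: R B0 -> L0 miss  d=-]
6: R B4 -> L1 hit  d=D]
7: W B1 -> L1 miss wb->B4  d=D]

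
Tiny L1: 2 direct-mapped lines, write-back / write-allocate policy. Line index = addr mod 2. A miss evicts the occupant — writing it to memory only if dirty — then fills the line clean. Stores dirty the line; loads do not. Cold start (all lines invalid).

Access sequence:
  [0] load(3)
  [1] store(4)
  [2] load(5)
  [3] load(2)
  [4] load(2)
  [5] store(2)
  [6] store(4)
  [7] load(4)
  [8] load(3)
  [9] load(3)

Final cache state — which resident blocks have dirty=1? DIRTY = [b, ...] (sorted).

0: R B3 → L1 miss [-]
1: W B4 → L0 miss [D]
2: R B5 → L1 miss [-]
3: R B2 → L0 miss wb→B4 [-]
4: R B2 → L0 hit [-]
5: W B2 → L0 hit [D]
6: W B4 → L0 miss wb→B2 [D]
7: R B4 → L0 hit [D]
8: R B3 → L1 miss [-]
9: R B3 → L1 hit [-]

DIRTY = [4]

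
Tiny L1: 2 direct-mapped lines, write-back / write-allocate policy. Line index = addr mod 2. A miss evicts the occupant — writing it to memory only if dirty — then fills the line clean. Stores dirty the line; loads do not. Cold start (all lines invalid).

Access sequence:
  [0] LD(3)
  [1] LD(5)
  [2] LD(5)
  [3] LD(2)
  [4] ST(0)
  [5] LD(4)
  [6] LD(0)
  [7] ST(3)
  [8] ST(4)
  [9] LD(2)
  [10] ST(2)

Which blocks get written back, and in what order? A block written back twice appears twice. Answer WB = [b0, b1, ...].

  0 | R B3 → L1 miss [-]
  1 | R B5 → L1 miss [-]
  2 | R B5 → L1 hit [-]
  3 | R B2 → L0 miss [-]
  4 | W B0 → L0 miss [D]
  5 | R B4 → L0 miss wb→B0 [-]
  6 | R B0 → L0 miss [-]
  7 | W B3 → L1 miss [D]
  8 | W B4 → L0 miss [D]
  9 | R B2 → L0 miss wb→B4 [-]
  10 | W B2 → L0 hit [D]

WB = [0, 4]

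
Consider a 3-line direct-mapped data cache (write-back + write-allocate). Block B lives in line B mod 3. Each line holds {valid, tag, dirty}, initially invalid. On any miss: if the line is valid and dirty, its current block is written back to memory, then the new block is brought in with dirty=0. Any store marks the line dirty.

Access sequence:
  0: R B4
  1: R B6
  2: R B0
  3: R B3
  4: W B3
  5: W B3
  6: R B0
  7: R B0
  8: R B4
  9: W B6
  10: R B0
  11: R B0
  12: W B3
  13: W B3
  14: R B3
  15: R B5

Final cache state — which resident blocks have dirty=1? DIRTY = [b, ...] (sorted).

  0 | R B4 → L1 miss [-]
  1 | R B6 → L0 miss [-]
  2 | R B0 → L0 miss [-]
  3 | R B3 → L0 miss [-]
  4 | W B3 → L0 hit [D]
  5 | W B3 → L0 hit [D]
  6 | R B0 → L0 miss wb→B3 [-]
  7 | R B0 → L0 hit [-]
  8 | R B4 → L1 hit [-]
  9 | W B6 → L0 miss [D]
  10 | R B0 → L0 miss wb→B6 [-]
  11 | R B0 → L0 hit [-]
  12 | W B3 → L0 miss [D]
  13 | W B3 → L0 hit [D]
  14 | R B3 → L0 hit [D]
  15 | R B5 → L2 miss [-]

DIRTY = [3]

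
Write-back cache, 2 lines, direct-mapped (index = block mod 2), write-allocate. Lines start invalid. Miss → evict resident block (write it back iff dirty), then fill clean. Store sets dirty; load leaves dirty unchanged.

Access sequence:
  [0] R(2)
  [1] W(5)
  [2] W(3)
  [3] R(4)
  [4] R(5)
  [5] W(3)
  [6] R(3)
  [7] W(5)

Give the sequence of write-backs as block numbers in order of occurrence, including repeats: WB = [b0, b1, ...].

WB = [5, 3, 3]

  0 | R B2 → L0 miss [-]
  1 | W B5 → L1 miss [D]
  2 | W B3 → L1 miss wb→B5 [D]
  3 | R B4 → L0 miss [-]
  4 | R B5 → L1 miss wb→B3 [-]
  5 | W B3 → L1 miss [D]
  6 | R B3 → L1 hit [D]
  7 | W B5 → L1 miss wb→B3 [D]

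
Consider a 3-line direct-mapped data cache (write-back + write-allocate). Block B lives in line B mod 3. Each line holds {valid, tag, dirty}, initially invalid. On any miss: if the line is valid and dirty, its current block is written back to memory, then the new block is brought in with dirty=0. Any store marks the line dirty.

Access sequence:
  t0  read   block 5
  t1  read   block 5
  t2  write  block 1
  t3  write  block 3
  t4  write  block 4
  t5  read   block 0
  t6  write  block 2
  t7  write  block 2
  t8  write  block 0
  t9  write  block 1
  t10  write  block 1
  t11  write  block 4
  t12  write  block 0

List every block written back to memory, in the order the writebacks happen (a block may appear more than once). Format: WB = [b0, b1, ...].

0: R B5 → L2 miss [-]
1: R B5 → L2 hit [-]
2: W B1 → L1 miss [D]
3: W B3 → L0 miss [D]
4: W B4 → L1 miss wb→B1 [D]
5: R B0 → L0 miss wb→B3 [-]
6: W B2 → L2 miss [D]
7: W B2 → L2 hit [D]
8: W B0 → L0 hit [D]
9: W B1 → L1 miss wb→B4 [D]
10: W B1 → L1 hit [D]
11: W B4 → L1 miss wb→B1 [D]
12: W B0 → L0 hit [D]

WB = [1, 3, 4, 1]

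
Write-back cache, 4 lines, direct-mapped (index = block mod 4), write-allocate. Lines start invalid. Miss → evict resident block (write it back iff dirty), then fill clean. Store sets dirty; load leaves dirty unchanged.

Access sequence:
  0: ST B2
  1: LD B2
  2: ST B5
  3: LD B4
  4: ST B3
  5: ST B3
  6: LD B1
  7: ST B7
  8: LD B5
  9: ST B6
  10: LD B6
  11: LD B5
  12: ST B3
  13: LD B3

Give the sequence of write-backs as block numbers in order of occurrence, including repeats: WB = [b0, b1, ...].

WB = [5, 3, 2, 7]

  0 | W B2 → L2 miss [D]
  1 | R B2 → L2 hit [D]
  2 | W B5 → L1 miss [D]
  3 | R B4 → L0 miss [-]
  4 | W B3 → L3 miss [D]
  5 | W B3 → L3 hit [D]
  6 | R B1 → L1 miss wb→B5 [-]
  7 | W B7 → L3 miss wb→B3 [D]
  8 | R B5 → L1 miss [-]
  9 | W B6 → L2 miss wb→B2 [D]
  10 | R B6 → L2 hit [D]
  11 | R B5 → L1 hit [-]
  12 | W B3 → L3 miss wb→B7 [D]
  13 | R B3 → L3 hit [D]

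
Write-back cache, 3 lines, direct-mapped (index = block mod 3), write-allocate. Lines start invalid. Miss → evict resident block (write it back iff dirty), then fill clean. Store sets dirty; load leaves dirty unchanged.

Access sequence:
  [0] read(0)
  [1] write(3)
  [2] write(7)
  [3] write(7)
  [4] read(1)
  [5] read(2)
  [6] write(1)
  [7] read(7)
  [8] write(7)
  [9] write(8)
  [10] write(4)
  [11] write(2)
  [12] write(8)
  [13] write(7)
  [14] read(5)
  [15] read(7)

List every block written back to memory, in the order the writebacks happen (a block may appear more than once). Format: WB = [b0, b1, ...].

0: R B0 → L0 miss [-]
1: W B3 → L0 miss [D]
2: W B7 → L1 miss [D]
3: W B7 → L1 hit [D]
4: R B1 → L1 miss wb→B7 [-]
5: R B2 → L2 miss [-]
6: W B1 → L1 hit [D]
7: R B7 → L1 miss wb→B1 [-]
8: W B7 → L1 hit [D]
9: W B8 → L2 miss [D]
10: W B4 → L1 miss wb→B7 [D]
11: W B2 → L2 miss wb→B8 [D]
12: W B8 → L2 miss wb→B2 [D]
13: W B7 → L1 miss wb→B4 [D]
14: R B5 → L2 miss wb→B8 [-]
15: R B7 → L1 hit [D]

WB = [7, 1, 7, 8, 2, 4, 8]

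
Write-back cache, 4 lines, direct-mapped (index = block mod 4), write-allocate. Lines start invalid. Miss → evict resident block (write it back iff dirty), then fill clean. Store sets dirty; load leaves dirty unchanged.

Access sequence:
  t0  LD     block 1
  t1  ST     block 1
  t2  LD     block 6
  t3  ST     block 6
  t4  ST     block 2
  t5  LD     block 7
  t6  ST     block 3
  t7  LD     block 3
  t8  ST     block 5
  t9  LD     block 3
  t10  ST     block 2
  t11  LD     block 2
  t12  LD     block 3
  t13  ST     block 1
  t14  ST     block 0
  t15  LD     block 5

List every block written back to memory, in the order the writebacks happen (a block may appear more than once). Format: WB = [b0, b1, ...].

WB = [6, 1, 5, 1]

0: R B1 -> L1 miss  d=-]
1: W B1 -> L1 hit  d=D]
2: R B6 -> L2 miss  d=-]
3: W B6 -> L2 hit  d=D]
4: W B2 -> L2 miss wb->B6  d=D]
5: R B7 -> L3 miss  d=-]
6: W B3 -> L3 miss  d=D]
7: R B3 -> L3 hit  d=D]
8: W B5 -> L1 miss wb->B1  d=D]
9: R B3 -> L3 hit  d=D]
10: W B2 -> L2 hit  d=D]
11: R B2 -> L2 hit  d=D]
12: R B3 -> L3 hit  d=D]
13: W B1 -> L1 miss wb->B5  d=D]
14: W B0 -> L0 miss  d=D]
15: R B5 -> L1 miss wb->B1  d=-]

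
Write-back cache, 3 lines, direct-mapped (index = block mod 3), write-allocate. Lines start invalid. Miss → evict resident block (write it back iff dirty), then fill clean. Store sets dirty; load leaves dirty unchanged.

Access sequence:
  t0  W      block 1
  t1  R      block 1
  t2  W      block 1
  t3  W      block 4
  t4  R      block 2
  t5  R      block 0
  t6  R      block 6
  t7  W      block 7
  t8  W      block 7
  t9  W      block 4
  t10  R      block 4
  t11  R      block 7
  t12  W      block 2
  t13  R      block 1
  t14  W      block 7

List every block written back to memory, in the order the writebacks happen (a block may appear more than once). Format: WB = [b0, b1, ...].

  0 | W B1 → L1 miss [D]
  1 | R B1 → L1 hit [D]
  2 | W B1 → L1 hit [D]
  3 | W B4 → L1 miss wb→B1 [D]
  4 | R B2 → L2 miss [-]
  5 | R B0 → L0 miss [-]
  6 | R B6 → L0 miss [-]
  7 | W B7 → L1 miss wb→B4 [D]
  8 | W B7 → L1 hit [D]
  9 | W B4 → L1 miss wb→B7 [D]
  10 | R B4 → L1 hit [D]
  11 | R B7 → L1 miss wb→B4 [-]
  12 | W B2 → L2 hit [D]
  13 | R B1 → L1 miss [-]
  14 | W B7 → L1 miss [D]

WB = [1, 4, 7, 4]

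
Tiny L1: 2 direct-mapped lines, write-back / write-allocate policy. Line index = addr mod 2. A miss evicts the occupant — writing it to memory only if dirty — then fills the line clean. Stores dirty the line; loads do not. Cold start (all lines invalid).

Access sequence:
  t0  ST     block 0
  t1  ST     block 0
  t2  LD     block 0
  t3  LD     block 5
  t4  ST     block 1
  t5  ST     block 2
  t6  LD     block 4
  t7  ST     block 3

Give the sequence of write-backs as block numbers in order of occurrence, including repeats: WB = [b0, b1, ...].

  0 | W B0 → L0 miss [D]
  1 | W B0 → L0 hit [D]
  2 | R B0 → L0 hit [D]
  3 | R B5 → L1 miss [-]
  4 | W B1 → L1 miss [D]
  5 | W B2 → L0 miss wb→B0 [D]
  6 | R B4 → L0 miss wb→B2 [-]
  7 | W B3 → L1 miss wb→B1 [D]

WB = [0, 2, 1]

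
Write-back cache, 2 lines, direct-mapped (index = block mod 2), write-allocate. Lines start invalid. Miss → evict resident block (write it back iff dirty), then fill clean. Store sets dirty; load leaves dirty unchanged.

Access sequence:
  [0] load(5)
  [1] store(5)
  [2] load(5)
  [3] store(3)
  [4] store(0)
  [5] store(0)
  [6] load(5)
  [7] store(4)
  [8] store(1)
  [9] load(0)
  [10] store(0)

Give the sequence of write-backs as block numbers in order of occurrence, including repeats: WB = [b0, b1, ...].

WB = [5, 3, 0, 4]

  0 | R B5 → L1 miss [-]
  1 | W B5 → L1 hit [D]
  2 | R B5 → L1 hit [D]
  3 | W B3 → L1 miss wb→B5 [D]
  4 | W B0 → L0 miss [D]
  5 | W B0 → L0 hit [D]
  6 | R B5 → L1 miss wb→B3 [-]
  7 | W B4 → L0 miss wb→B0 [D]
  8 | W B1 → L1 miss [D]
  9 | R B0 → L0 miss wb→B4 [-]
  10 | W B0 → L0 hit [D]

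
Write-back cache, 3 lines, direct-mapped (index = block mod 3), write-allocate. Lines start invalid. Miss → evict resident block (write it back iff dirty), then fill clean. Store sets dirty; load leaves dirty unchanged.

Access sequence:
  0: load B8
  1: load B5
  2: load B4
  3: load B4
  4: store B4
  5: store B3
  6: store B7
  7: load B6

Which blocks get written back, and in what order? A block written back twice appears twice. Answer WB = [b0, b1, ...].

WB = [4, 3]

  0 | R B8 → L2 miss [-]
  1 | R B5 → L2 miss [-]
  2 | R B4 → L1 miss [-]
  3 | R B4 → L1 hit [-]
  4 | W B4 → L1 hit [D]
  5 | W B3 → L0 miss [D]
  6 | W B7 → L1 miss wb→B4 [D]
  7 | R B6 → L0 miss wb→B3 [-]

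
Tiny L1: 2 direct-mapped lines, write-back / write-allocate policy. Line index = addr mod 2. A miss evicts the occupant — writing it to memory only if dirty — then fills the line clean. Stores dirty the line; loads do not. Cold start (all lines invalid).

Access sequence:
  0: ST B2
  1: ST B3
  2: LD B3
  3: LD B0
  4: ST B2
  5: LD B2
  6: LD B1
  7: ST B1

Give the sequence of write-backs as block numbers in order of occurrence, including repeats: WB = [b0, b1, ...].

WB = [2, 3]

0: W B2 -> L0 miss  d=D]
1: W B3 -> L1 miss  d=D]
2: R B3 -> L1 hit  d=D]
3: R B0 -> L0 miss wb->B2  d=-]
4: W B2 -> L0 miss  d=D]
5: R B2 -> L0 hit  d=D]
6: R B1 -> L1 miss wb->B3  d=-]
7: W B1 -> L1 hit  d=D]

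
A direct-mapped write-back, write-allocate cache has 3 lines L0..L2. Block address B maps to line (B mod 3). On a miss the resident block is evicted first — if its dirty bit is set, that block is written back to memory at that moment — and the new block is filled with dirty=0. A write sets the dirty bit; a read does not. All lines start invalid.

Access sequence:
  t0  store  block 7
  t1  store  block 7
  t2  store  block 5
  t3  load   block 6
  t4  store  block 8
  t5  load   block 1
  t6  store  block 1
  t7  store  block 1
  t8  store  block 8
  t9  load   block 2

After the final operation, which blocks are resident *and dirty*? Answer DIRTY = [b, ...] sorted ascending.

0: W B7 → L1 miss [D]
1: W B7 → L1 hit [D]
2: W B5 → L2 miss [D]
3: R B6 → L0 miss [-]
4: W B8 → L2 miss wb→B5 [D]
5: R B1 → L1 miss wb→B7 [-]
6: W B1 → L1 hit [D]
7: W B1 → L1 hit [D]
8: W B8 → L2 hit [D]
9: R B2 → L2 miss wb→B8 [-]

DIRTY = [1]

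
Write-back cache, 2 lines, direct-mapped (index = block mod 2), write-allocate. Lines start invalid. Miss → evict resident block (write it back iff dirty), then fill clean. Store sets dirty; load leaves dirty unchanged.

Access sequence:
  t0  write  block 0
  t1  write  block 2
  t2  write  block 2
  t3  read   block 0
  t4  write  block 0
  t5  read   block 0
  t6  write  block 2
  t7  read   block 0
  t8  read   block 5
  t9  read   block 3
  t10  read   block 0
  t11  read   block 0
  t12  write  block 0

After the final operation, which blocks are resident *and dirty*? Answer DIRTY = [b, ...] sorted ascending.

0: W B0 -> L0 miss  d=D]
1: W B2 -> L0 miss wb->B0  d=D]
2: W B2 -> L0 hit  d=D]
3: R B0 -> L0 miss wb->B2  d=-]
4: W B0 -> L0 hit  d=D]
5: R B0 -> L0 hit  d=D]
6: W B2 -> L0 miss wb->B0  d=D]
7: R B0 -> L0 miss wb->B2  d=-]
8: R B5 -> L1 miss  d=-]
9: R B3 -> L1 miss  d=-]
10: R B0 -> L0 hit  d=-]
11: R B0 -> L0 hit  d=-]
12: W B0 -> L0 hit  d=D]

DIRTY = [0]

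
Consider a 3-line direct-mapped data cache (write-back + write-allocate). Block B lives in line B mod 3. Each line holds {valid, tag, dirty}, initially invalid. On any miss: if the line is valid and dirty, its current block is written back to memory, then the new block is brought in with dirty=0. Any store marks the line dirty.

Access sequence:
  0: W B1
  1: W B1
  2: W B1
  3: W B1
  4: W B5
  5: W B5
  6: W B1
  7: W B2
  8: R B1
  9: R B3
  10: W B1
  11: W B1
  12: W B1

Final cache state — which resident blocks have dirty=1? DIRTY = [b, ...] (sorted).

  0 | W B1 → L1 miss [D]
  1 | W B1 → L1 hit [D]
  2 | W B1 → L1 hit [D]
  3 | W B1 → L1 hit [D]
  4 | W B5 → L2 miss [D]
  5 | W B5 → L2 hit [D]
  6 | W B1 → L1 hit [D]
  7 | W B2 → L2 miss wb→B5 [D]
  8 | R B1 → L1 hit [D]
  9 | R B3 → L0 miss [-]
  10 | W B1 → L1 hit [D]
  11 | W B1 → L1 hit [D]
  12 | W B1 → L1 hit [D]

DIRTY = [1, 2]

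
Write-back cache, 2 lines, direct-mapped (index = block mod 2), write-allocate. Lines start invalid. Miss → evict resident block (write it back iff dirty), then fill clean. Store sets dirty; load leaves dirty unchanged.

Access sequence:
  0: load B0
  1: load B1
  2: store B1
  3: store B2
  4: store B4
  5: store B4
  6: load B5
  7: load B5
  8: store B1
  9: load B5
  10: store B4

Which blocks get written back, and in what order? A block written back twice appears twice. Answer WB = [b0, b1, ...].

0: R B0 -> L0 miss  d=-]
1: R B1 -> L1 miss  d=-]
2: W B1 -> L1 hit  d=D]
3: W B2 -> L0 miss  d=D]
4: W B4 -> L0 miss wb->B2  d=D]
5: W B4 -> L0 hit  d=D]
6: R B5 -> L1 miss wb->B1  d=-]
7: R B5 -> L1 hit  d=-]
8: W B1 -> L1 miss  d=D]
9: R B5 -> L1 miss wb->B1  d=-]
10: W B4 -> L0 hit  d=D]

WB = [2, 1, 1]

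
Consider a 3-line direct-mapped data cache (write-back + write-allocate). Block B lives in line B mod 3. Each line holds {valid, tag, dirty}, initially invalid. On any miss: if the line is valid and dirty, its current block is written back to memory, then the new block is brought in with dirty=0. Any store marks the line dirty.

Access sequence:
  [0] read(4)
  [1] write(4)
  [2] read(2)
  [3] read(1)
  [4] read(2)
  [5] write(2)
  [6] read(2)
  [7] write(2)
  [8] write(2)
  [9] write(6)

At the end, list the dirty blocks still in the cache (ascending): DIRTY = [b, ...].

0: R B4 -> L1 miss  d=-]
1: W B4 -> L1 hit  d=D]
2: R B2 -> L2 miss  d=-]
3: R B1 -> L1 miss wb->B4  d=-]
4: R B2 -> L2 hit  d=-]
5: W B2 -> L2 hit  d=D]
6: R B2 -> L2 hit  d=D]
7: W B2 -> L2 hit  d=D]
8: W B2 -> L2 hit  d=D]
9: W B6 -> L0 miss  d=D]

DIRTY = [2, 6]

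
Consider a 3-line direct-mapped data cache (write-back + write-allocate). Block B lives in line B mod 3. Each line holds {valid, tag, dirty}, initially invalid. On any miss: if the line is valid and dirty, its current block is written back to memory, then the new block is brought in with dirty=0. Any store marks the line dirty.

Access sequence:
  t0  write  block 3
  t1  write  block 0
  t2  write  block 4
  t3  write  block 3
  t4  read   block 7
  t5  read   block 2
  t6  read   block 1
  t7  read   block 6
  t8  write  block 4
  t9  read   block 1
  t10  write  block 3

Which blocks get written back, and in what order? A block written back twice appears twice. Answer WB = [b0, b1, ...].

WB = [3, 0, 4, 3, 4]

0: W B3 → L0 miss [D]
1: W B0 → L0 miss wb→B3 [D]
2: W B4 → L1 miss [D]
3: W B3 → L0 miss wb→B0 [D]
4: R B7 → L1 miss wb→B4 [-]
5: R B2 → L2 miss [-]
6: R B1 → L1 miss [-]
7: R B6 → L0 miss wb→B3 [-]
8: W B4 → L1 miss [D]
9: R B1 → L1 miss wb→B4 [-]
10: W B3 → L0 miss [D]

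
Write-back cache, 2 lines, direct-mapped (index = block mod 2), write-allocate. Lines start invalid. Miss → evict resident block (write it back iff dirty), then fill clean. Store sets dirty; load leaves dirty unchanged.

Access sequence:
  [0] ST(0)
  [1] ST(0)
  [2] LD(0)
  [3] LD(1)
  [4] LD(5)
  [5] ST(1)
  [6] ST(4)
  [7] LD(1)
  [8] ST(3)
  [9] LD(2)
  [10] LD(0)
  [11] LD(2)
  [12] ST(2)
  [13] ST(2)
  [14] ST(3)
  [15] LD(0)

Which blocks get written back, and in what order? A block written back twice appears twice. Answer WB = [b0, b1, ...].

WB = [0, 1, 4, 2]

  0 | W B0 → L0 miss [D]
  1 | W B0 → L0 hit [D]
  2 | R B0 → L0 hit [D]
  3 | R B1 → L1 miss [-]
  4 | R B5 → L1 miss [-]
  5 | W B1 → L1 miss [D]
  6 | W B4 → L0 miss wb→B0 [D]
  7 | R B1 → L1 hit [D]
  8 | W B3 → L1 miss wb→B1 [D]
  9 | R B2 → L0 miss wb→B4 [-]
  10 | R B0 → L0 miss [-]
  11 | R B2 → L0 miss [-]
  12 | W B2 → L0 hit [D]
  13 | W B2 → L0 hit [D]
  14 | W B3 → L1 hit [D]
  15 | R B0 → L0 miss wb→B2 [-]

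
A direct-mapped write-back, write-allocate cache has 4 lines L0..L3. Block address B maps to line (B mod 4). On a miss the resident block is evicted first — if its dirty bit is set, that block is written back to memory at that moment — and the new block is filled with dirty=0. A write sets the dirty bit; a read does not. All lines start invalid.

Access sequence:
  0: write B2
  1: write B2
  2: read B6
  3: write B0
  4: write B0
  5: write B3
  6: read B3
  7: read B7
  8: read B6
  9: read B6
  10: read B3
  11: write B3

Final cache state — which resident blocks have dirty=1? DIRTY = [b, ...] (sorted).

0: W B2 → L2 miss [D]
1: W B2 → L2 hit [D]
2: R B6 → L2 miss wb→B2 [-]
3: W B0 → L0 miss [D]
4: W B0 → L0 hit [D]
5: W B3 → L3 miss [D]
6: R B3 → L3 hit [D]
7: R B7 → L3 miss wb→B3 [-]
8: R B6 → L2 hit [-]
9: R B6 → L2 hit [-]
10: R B3 → L3 miss [-]
11: W B3 → L3 hit [D]

DIRTY = [0, 3]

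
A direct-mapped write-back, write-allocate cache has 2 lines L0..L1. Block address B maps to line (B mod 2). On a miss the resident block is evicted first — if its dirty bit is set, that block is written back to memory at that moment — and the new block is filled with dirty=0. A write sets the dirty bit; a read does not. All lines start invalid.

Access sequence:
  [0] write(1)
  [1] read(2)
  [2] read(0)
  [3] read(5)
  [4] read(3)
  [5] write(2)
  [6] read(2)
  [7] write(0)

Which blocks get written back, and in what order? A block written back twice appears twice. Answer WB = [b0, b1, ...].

0: W B1 → L1 miss [D]
1: R B2 → L0 miss [-]
2: R B0 → L0 miss [-]
3: R B5 → L1 miss wb→B1 [-]
4: R B3 → L1 miss [-]
5: W B2 → L0 miss [D]
6: R B2 → L0 hit [D]
7: W B0 → L0 miss wb→B2 [D]

WB = [1, 2]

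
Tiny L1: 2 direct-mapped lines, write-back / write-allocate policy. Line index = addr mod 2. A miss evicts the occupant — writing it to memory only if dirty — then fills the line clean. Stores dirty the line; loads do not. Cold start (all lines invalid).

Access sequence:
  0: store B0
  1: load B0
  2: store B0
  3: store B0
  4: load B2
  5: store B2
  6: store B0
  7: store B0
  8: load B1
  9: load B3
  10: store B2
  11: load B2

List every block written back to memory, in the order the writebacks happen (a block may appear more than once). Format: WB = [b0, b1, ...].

0: W B0 -> L0 miss  d=D]
1: R B0 -> L0 hit  d=D]
2: W B0 -> L0 hit  d=D]
3: W B0 -> L0 hit  d=D]
4: R B2 -> L0 miss wb->B0  d=-]
5: W B2 -> L0 hit  d=D]
6: W B0 -> L0 miss wb->B2  d=D]
7: W B0 -> L0 hit  d=D]
8: R B1 -> L1 miss  d=-]
9: R B3 -> L1 miss  d=-]
10: W B2 -> L0 miss wb->B0  d=D]
11: R B2 -> L0 hit  d=D]

WB = [0, 2, 0]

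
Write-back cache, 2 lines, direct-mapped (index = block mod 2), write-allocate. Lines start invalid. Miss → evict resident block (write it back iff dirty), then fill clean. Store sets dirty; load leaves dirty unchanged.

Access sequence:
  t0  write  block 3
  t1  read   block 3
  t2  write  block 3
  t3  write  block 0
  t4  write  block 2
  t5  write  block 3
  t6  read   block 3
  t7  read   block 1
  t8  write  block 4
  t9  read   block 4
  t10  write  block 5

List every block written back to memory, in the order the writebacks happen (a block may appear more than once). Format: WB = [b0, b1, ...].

0: W B3 → L1 miss [D]
1: R B3 → L1 hit [D]
2: W B3 → L1 hit [D]
3: W B0 → L0 miss [D]
4: W B2 → L0 miss wb→B0 [D]
5: W B3 → L1 hit [D]
6: R B3 → L1 hit [D]
7: R B1 → L1 miss wb→B3 [-]
8: W B4 → L0 miss wb→B2 [D]
9: R B4 → L0 hit [D]
10: W B5 → L1 miss [D]

WB = [0, 3, 2]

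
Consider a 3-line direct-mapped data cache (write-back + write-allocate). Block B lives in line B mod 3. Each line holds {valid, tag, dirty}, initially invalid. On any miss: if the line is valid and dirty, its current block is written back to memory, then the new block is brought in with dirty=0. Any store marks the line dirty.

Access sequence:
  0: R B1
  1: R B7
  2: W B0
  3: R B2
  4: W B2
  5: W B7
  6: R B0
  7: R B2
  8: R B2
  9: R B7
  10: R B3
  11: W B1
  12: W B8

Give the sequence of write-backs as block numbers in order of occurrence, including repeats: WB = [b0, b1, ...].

WB = [0, 7, 2]

0: R B1 → L1 miss [-]
1: R B7 → L1 miss [-]
2: W B0 → L0 miss [D]
3: R B2 → L2 miss [-]
4: W B2 → L2 hit [D]
5: W B7 → L1 hit [D]
6: R B0 → L0 hit [D]
7: R B2 → L2 hit [D]
8: R B2 → L2 hit [D]
9: R B7 → L1 hit [D]
10: R B3 → L0 miss wb→B0 [-]
11: W B1 → L1 miss wb→B7 [D]
12: W B8 → L2 miss wb→B2 [D]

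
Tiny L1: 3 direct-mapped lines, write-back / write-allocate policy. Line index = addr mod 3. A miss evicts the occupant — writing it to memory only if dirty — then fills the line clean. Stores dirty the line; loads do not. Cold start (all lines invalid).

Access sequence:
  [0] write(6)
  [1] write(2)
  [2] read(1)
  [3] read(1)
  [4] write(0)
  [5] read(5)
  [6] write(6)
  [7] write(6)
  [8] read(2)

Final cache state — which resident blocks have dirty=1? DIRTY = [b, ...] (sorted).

0: W B6 -> L0 miss  d=D]
1: W B2 -> L2 miss  d=D]
2: R B1 -> L1 miss  d=-]
3: R B1 -> L1 hit  d=-]
4: W B0 -> L0 miss wb->B6  d=D]
5: R B5 -> L2 miss wb->B2  d=-]
6: W B6 -> L0 miss wb->B0  d=D]
7: W B6 -> L0 hit  d=D]
8: R B2 -> L2 miss  d=-]

DIRTY = [6]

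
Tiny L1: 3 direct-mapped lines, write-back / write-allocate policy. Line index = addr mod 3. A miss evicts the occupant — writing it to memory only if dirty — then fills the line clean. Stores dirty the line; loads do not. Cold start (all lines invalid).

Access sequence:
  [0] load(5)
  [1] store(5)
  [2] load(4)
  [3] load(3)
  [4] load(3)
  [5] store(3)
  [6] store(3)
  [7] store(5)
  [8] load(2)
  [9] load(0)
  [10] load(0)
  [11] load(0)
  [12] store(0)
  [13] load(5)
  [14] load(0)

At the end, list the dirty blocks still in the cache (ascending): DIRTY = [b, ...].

0: R B5 -> L2 miss  d=-]
1: W B5 -> L2 hit  d=D]
2: R B4 -> L1 miss  d=-]
3: R B3 -> L0 miss  d=-]
4: R B3 -> L0 hit  d=-]
5: W B3 -> L0 hit  d=D]
6: W B3 -> L0 hit  d=D]
7: W B5 -> L2 hit  d=D]
8: R B2 -> L2 miss wb->B5  d=-]
9: R B0 -> L0 miss wb->B3  d=-]
10: R B0 -> L0 hit  d=-]
11: R B0 -> L0 hit  d=-]
12: W B0 -> L0 hit  d=D]
13: R B5 -> L2 miss  d=-]
14: R B0 -> L0 hit  d=D]

DIRTY = [0]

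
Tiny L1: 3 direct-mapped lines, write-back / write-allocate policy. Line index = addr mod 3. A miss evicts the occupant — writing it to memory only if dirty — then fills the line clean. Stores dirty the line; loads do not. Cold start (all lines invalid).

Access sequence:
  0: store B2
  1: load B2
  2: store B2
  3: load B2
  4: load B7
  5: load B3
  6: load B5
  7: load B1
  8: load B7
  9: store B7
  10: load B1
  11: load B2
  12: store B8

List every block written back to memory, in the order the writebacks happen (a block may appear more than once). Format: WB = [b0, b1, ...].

WB = [2, 7]

0: W B2 → L2 miss [D]
1: R B2 → L2 hit [D]
2: W B2 → L2 hit [D]
3: R B2 → L2 hit [D]
4: R B7 → L1 miss [-]
5: R B3 → L0 miss [-]
6: R B5 → L2 miss wb→B2 [-]
7: R B1 → L1 miss [-]
8: R B7 → L1 miss [-]
9: W B7 → L1 hit [D]
10: R B1 → L1 miss wb→B7 [-]
11: R B2 → L2 miss [-]
12: W B8 → L2 miss [D]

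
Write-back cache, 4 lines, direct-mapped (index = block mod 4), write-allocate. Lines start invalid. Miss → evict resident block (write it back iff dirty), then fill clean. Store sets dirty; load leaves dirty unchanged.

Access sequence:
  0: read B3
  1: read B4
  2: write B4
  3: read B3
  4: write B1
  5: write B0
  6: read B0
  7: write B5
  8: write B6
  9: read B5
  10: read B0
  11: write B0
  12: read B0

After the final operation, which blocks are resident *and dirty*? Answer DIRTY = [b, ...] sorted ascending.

  0 | R B3 → L3 miss [-]
  1 | R B4 → L0 miss [-]
  2 | W B4 → L0 hit [D]
  3 | R B3 → L3 hit [-]
  4 | W B1 → L1 miss [D]
  5 | W B0 → L0 miss wb→B4 [D]
  6 | R B0 → L0 hit [D]
  7 | W B5 → L1 miss wb→B1 [D]
  8 | W B6 → L2 miss [D]
  9 | R B5 → L1 hit [D]
  10 | R B0 → L0 hit [D]
  11 | W B0 → L0 hit [D]
  12 | R B0 → L0 hit [D]

DIRTY = [0, 5, 6]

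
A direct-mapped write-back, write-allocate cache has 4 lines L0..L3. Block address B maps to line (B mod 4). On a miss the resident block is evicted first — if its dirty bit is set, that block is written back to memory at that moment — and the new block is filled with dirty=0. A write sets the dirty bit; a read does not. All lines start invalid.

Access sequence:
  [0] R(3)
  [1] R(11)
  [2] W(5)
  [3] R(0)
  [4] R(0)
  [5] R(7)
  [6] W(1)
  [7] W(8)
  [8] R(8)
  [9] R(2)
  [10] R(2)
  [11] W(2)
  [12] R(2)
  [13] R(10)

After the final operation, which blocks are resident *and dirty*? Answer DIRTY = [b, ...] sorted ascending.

0: R B3 → L3 miss [-]
1: R B11 → L3 miss [-]
2: W B5 → L1 miss [D]
3: R B0 → L0 miss [-]
4: R B0 → L0 hit [-]
5: R B7 → L3 miss [-]
6: W B1 → L1 miss wb→B5 [D]
7: W B8 → L0 miss [D]
8: R B8 → L0 hit [D]
9: R B2 → L2 miss [-]
10: R B2 → L2 hit [-]
11: W B2 → L2 hit [D]
12: R B2 → L2 hit [D]
13: R B10 → L2 miss wb→B2 [-]

DIRTY = [1, 8]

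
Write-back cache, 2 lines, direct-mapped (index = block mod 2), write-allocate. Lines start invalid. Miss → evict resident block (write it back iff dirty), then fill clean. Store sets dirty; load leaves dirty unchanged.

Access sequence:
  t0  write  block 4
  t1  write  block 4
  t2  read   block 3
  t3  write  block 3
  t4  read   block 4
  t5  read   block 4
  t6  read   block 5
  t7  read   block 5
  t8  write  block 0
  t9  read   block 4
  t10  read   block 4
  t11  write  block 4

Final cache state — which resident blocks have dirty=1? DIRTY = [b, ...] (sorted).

  0 | W B4 → L0 miss [D]
  1 | W B4 → L0 hit [D]
  2 | R B3 → L1 miss [-]
  3 | W B3 → L1 hit [D]
  4 | R B4 → L0 hit [D]
  5 | R B4 → L0 hit [D]
  6 | R B5 → L1 miss wb→B3 [-]
  7 | R B5 → L1 hit [-]
  8 | W B0 → L0 miss wb→B4 [D]
  9 | R B4 → L0 miss wb→B0 [-]
  10 | R B4 → L0 hit [-]
  11 | W B4 → L0 hit [D]

DIRTY = [4]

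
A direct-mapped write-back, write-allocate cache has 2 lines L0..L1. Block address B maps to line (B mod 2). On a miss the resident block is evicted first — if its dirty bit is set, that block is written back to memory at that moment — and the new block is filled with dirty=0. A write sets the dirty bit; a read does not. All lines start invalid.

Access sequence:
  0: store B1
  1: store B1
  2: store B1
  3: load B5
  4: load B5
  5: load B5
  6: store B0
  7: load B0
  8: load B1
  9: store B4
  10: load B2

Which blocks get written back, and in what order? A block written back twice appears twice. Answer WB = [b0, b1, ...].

0: W B1 -> L1 miss  d=D]
1: W B1 -> L1 hit  d=D]
2: W B1 -> L1 hit  d=D]
3: R B5 -> L1 miss wb->B1  d=-]
4: R B5 -> L1 hit  d=-]
5: R B5 -> L1 hit  d=-]
6: W B0 -> L0 miss  d=D]
7: R B0 -> L0 hit  d=D]
8: R B1 -> L1 miss  d=-]
9: W B4 -> L0 miss wb->B0  d=D]
10: R B2 -> L0 miss wb->B4  d=-]

WB = [1, 0, 4]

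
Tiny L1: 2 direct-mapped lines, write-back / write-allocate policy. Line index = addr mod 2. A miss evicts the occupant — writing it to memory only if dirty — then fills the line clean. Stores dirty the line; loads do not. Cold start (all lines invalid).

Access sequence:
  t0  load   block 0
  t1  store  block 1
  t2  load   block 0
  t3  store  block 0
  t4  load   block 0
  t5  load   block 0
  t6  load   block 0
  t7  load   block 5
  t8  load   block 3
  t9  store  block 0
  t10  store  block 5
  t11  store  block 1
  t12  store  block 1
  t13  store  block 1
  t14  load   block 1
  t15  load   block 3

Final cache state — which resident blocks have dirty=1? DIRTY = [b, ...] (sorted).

DIRTY = [0]

0: R B0 → L0 miss [-]
1: W B1 → L1 miss [D]
2: R B0 → L0 hit [-]
3: W B0 → L0 hit [D]
4: R B0 → L0 hit [D]
5: R B0 → L0 hit [D]
6: R B0 → L0 hit [D]
7: R B5 → L1 miss wb→B1 [-]
8: R B3 → L1 miss [-]
9: W B0 → L0 hit [D]
10: W B5 → L1 miss [D]
11: W B1 → L1 miss wb→B5 [D]
12: W B1 → L1 hit [D]
13: W B1 → L1 hit [D]
14: R B1 → L1 hit [D]
15: R B3 → L1 miss wb→B1 [-]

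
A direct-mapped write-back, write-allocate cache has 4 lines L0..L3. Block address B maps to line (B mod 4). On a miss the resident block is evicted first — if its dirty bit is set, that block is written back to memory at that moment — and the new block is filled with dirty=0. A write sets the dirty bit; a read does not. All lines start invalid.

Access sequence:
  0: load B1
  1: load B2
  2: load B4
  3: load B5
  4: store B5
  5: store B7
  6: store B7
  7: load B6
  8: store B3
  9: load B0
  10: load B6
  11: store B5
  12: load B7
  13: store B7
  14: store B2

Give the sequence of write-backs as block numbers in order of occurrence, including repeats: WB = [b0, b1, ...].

WB = [7, 3]

0: R B1 → L1 miss [-]
1: R B2 → L2 miss [-]
2: R B4 → L0 miss [-]
3: R B5 → L1 miss [-]
4: W B5 → L1 hit [D]
5: W B7 → L3 miss [D]
6: W B7 → L3 hit [D]
7: R B6 → L2 miss [-]
8: W B3 → L3 miss wb→B7 [D]
9: R B0 → L0 miss [-]
10: R B6 → L2 hit [-]
11: W B5 → L1 hit [D]
12: R B7 → L3 miss wb→B3 [-]
13: W B7 → L3 hit [D]
14: W B2 → L2 miss [D]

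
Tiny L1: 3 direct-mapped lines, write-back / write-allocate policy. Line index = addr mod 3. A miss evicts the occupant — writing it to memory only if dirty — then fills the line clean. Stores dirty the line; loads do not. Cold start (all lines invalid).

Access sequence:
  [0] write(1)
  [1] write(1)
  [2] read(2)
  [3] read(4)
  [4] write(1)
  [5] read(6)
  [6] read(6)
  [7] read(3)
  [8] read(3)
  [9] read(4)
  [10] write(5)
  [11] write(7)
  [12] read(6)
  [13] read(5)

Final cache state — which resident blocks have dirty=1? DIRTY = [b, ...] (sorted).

DIRTY = [5, 7]

0: W B1 -> L1 miss  d=D]
1: W B1 -> L1 hit  d=D]
2: R B2 -> L2 miss  d=-]
3: R B4 -> L1 miss wb->B1  d=-]
4: W B1 -> L1 miss  d=D]
5: R B6 -> L0 miss  d=-]
6: R B6 -> L0 hit  d=-]
7: R B3 -> L0 miss  d=-]
8: R B3 -> L0 hit  d=-]
9: R B4 -> L1 miss wb->B1  d=-]
10: W B5 -> L2 miss  d=D]
11: W B7 -> L1 miss  d=D]
12: R B6 -> L0 miss  d=-]
13: R B5 -> L2 hit  d=D]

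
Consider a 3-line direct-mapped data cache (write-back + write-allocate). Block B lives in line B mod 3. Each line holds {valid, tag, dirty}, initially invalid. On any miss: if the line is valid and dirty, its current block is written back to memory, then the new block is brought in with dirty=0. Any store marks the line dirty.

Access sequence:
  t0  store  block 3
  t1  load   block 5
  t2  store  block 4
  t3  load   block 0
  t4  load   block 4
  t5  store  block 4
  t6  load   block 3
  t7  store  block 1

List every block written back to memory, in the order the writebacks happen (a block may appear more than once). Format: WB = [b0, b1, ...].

WB = [3, 4]

  0 | W B3 → L0 miss [D]
  1 | R B5 → L2 miss [-]
  2 | W B4 → L1 miss [D]
  3 | R B0 → L0 miss wb→B3 [-]
  4 | R B4 → L1 hit [D]
  5 | W B4 → L1 hit [D]
  6 | R B3 → L0 miss [-]
  7 | W B1 → L1 miss wb→B4 [D]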